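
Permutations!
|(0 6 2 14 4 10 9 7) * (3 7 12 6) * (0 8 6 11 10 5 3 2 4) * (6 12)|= |(0 2 14)(3 7 8 12 11 10 9 6 4 5)|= 30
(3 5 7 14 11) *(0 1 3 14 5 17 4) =[1, 3, 2, 17, 0, 7, 6, 5, 8, 9, 10, 14, 12, 13, 11, 15, 16, 4] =(0 1 3 17 4)(5 7)(11 14)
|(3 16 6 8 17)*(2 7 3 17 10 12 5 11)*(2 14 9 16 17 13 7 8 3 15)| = 15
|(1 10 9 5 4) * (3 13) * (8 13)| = 15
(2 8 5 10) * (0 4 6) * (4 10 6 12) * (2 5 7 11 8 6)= [10, 1, 6, 3, 12, 2, 0, 11, 7, 9, 5, 8, 4]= (0 10 5 2 6)(4 12)(7 11 8)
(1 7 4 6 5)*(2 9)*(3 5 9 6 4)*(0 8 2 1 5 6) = (0 8 2)(1 7 3 6 9) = [8, 7, 0, 6, 4, 5, 9, 3, 2, 1]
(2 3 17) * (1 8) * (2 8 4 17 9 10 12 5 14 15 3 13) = (1 4 17 8)(2 13)(3 9 10 12 5 14 15) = [0, 4, 13, 9, 17, 14, 6, 7, 1, 10, 12, 11, 5, 2, 15, 3, 16, 8]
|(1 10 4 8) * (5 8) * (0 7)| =|(0 7)(1 10 4 5 8)| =10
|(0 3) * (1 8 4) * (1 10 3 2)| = |(0 2 1 8 4 10 3)| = 7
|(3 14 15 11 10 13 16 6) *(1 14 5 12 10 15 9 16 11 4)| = |(1 14 9 16 6 3 5 12 10 13 11 15 4)| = 13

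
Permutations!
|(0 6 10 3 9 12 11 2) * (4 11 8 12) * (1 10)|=|(0 6 1 10 3 9 4 11 2)(8 12)|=18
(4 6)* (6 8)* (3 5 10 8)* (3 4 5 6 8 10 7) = (10)(3 6 5 7) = [0, 1, 2, 6, 4, 7, 5, 3, 8, 9, 10]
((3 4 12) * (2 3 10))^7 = (2 4 10 3 12)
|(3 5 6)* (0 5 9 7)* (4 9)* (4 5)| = |(0 4 9 7)(3 5 6)| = 12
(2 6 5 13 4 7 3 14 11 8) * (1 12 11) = (1 12 11 8 2 6 5 13 4 7 3 14) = [0, 12, 6, 14, 7, 13, 5, 3, 2, 9, 10, 8, 11, 4, 1]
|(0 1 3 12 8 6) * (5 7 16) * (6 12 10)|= 30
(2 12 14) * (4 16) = [0, 1, 12, 3, 16, 5, 6, 7, 8, 9, 10, 11, 14, 13, 2, 15, 4] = (2 12 14)(4 16)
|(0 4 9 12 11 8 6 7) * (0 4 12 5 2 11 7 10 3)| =12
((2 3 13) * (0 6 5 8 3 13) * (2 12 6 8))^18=((0 8 3)(2 13 12 6 5))^18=(2 6 13 5 12)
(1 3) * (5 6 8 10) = (1 3)(5 6 8 10) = [0, 3, 2, 1, 4, 6, 8, 7, 10, 9, 5]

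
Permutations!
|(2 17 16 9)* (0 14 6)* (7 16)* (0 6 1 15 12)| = |(0 14 1 15 12)(2 17 7 16 9)| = 5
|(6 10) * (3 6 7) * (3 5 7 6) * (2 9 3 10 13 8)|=|(2 9 3 10 6 13 8)(5 7)|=14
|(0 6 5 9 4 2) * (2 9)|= |(0 6 5 2)(4 9)|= 4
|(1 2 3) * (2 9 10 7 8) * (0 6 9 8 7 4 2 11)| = 10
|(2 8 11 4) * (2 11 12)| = |(2 8 12)(4 11)| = 6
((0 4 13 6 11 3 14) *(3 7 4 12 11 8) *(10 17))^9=((0 12 11 7 4 13 6 8 3 14)(10 17))^9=(0 14 3 8 6 13 4 7 11 12)(10 17)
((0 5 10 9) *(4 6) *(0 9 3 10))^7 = (0 5)(3 10)(4 6)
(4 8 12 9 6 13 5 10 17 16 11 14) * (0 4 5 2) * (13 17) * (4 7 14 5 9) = (0 7 14 9 6 17 16 11 5 10 13 2)(4 8 12) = [7, 1, 0, 3, 8, 10, 17, 14, 12, 6, 13, 5, 4, 2, 9, 15, 11, 16]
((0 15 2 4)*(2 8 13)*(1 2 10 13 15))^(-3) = (0 1 2 4)(8 15)(10 13)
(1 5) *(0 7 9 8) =[7, 5, 2, 3, 4, 1, 6, 9, 0, 8] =(0 7 9 8)(1 5)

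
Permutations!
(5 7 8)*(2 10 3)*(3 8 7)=(2 10 8 5 3)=[0, 1, 10, 2, 4, 3, 6, 7, 5, 9, 8]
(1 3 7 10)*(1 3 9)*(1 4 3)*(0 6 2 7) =(0 6 2 7 10 1 9 4 3) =[6, 9, 7, 0, 3, 5, 2, 10, 8, 4, 1]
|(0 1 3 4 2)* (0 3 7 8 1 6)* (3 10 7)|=14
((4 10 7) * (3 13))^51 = (3 13)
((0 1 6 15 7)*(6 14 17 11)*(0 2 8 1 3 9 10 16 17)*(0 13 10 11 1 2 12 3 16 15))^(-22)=(0 10 11 14 3 17 7)(1 12 16 15 6 13 9)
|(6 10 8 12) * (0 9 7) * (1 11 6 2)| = |(0 9 7)(1 11 6 10 8 12 2)| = 21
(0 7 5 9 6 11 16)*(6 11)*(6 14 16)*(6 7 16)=[16, 1, 2, 3, 4, 9, 14, 5, 8, 11, 10, 7, 12, 13, 6, 15, 0]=(0 16)(5 9 11 7)(6 14)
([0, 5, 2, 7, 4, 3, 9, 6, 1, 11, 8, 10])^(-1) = (1 8 10 11 9 6 7 3 5)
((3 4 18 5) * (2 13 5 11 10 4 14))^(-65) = ((2 13 5 3 14)(4 18 11 10))^(-65) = (4 10 11 18)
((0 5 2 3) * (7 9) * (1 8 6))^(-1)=(0 3 2 5)(1 6 8)(7 9)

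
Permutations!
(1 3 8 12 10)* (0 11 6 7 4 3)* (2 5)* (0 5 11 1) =(0 1 5 2 11 6 7 4 3 8 12 10) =[1, 5, 11, 8, 3, 2, 7, 4, 12, 9, 0, 6, 10]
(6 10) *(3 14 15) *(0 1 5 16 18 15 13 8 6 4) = (0 1 5 16 18 15 3 14 13 8 6 10 4) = [1, 5, 2, 14, 0, 16, 10, 7, 6, 9, 4, 11, 12, 8, 13, 3, 18, 17, 15]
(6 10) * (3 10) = (3 10 6) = [0, 1, 2, 10, 4, 5, 3, 7, 8, 9, 6]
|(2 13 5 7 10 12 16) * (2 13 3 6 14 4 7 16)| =24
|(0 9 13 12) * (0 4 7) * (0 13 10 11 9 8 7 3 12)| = 12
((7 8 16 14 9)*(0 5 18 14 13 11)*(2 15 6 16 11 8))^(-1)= ((0 5 18 14 9 7 2 15 6 16 13 8 11))^(-1)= (0 11 8 13 16 6 15 2 7 9 14 18 5)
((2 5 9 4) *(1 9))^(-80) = (9)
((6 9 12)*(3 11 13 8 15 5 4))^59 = (3 8 4 13 5 11 15)(6 12 9)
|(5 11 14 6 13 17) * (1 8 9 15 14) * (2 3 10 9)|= 13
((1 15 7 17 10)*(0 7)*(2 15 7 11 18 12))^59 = ((0 11 18 12 2 15)(1 7 17 10))^59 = (0 15 2 12 18 11)(1 10 17 7)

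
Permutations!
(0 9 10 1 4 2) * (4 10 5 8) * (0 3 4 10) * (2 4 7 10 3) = (0 9 5 8 3 7 10 1) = [9, 0, 2, 7, 4, 8, 6, 10, 3, 5, 1]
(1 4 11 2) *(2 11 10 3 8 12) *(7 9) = (1 4 10 3 8 12 2)(7 9) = [0, 4, 1, 8, 10, 5, 6, 9, 12, 7, 3, 11, 2]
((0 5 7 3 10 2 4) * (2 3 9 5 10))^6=(0 10 3 2 4)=((0 10 3 2 4)(5 7 9))^6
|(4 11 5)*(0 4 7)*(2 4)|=6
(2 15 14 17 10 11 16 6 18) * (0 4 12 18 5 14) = [4, 1, 15, 3, 12, 14, 5, 7, 8, 9, 11, 16, 18, 13, 17, 0, 6, 10, 2] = (0 4 12 18 2 15)(5 14 17 10 11 16 6)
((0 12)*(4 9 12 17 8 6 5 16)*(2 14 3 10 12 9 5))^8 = (0 12 10 3 14 2 6 8 17)(4 16 5)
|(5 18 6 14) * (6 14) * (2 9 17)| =|(2 9 17)(5 18 14)| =3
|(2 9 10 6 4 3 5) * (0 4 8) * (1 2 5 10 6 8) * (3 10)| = |(0 4 10 8)(1 2 9 6)| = 4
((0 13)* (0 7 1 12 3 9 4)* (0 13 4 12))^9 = (0 1 7 13 4)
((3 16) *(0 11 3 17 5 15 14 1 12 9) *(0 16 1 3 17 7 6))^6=((0 11 17 5 15 14 3 1 12 9 16 7 6))^6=(0 3 6 14 7 15 16 5 9 17 12 11 1)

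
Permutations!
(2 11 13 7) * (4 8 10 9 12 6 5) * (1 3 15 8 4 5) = (1 3 15 8 10 9 12 6)(2 11 13 7) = [0, 3, 11, 15, 4, 5, 1, 2, 10, 12, 9, 13, 6, 7, 14, 8]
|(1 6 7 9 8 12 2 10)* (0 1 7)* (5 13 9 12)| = 12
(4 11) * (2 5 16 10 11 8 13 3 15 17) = (2 5 16 10 11 4 8 13 3 15 17) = [0, 1, 5, 15, 8, 16, 6, 7, 13, 9, 11, 4, 12, 3, 14, 17, 10, 2]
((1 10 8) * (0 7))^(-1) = (0 7)(1 8 10) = ((0 7)(1 10 8))^(-1)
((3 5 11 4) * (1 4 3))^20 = (3 11 5)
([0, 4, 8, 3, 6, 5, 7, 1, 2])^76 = [0, 1, 2, 3, 4, 5, 6, 7, 8]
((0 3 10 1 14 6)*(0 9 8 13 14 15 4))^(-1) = (0 4 15 1 10 3)(6 14 13 8 9)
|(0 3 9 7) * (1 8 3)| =6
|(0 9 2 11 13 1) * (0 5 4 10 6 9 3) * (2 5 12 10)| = 10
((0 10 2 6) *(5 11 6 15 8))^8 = ((0 10 2 15 8 5 11 6))^8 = (15)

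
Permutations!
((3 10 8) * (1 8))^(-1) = (1 10 3 8)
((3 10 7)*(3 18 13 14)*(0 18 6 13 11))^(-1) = ((0 18 11)(3 10 7 6 13 14))^(-1) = (0 11 18)(3 14 13 6 7 10)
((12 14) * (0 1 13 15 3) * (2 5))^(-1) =(0 3 15 13 1)(2 5)(12 14)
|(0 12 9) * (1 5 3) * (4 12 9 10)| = 6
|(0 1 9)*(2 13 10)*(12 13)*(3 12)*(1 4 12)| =9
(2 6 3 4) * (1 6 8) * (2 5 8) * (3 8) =[0, 6, 2, 4, 5, 3, 8, 7, 1] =(1 6 8)(3 4 5)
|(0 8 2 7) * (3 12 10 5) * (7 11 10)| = |(0 8 2 11 10 5 3 12 7)| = 9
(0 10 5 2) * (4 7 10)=(0 4 7 10 5 2)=[4, 1, 0, 3, 7, 2, 6, 10, 8, 9, 5]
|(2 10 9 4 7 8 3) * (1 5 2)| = |(1 5 2 10 9 4 7 8 3)| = 9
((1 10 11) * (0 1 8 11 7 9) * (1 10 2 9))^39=(0 1)(2 10)(7 9)(8 11)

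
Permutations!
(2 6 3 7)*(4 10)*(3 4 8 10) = (2 6 4 3 7)(8 10) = [0, 1, 6, 7, 3, 5, 4, 2, 10, 9, 8]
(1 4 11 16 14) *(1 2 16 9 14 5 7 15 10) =(1 4 11 9 14 2 16 5 7 15 10) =[0, 4, 16, 3, 11, 7, 6, 15, 8, 14, 1, 9, 12, 13, 2, 10, 5]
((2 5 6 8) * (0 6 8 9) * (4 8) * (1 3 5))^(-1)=((0 6 9)(1 3 5 4 8 2))^(-1)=(0 9 6)(1 2 8 4 5 3)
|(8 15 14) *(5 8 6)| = 5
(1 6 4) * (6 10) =(1 10 6 4) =[0, 10, 2, 3, 1, 5, 4, 7, 8, 9, 6]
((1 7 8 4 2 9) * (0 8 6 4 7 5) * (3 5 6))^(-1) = ((0 8 7 3 5)(1 6 4 2 9))^(-1) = (0 5 3 7 8)(1 9 2 4 6)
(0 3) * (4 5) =(0 3)(4 5) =[3, 1, 2, 0, 5, 4]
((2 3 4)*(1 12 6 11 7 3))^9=((1 12 6 11 7 3 4 2))^9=(1 12 6 11 7 3 4 2)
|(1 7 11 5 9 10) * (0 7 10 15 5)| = |(0 7 11)(1 10)(5 9 15)| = 6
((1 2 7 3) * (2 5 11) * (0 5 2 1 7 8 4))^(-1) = ((0 5 11 1 2 8 4)(3 7))^(-1) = (0 4 8 2 1 11 5)(3 7)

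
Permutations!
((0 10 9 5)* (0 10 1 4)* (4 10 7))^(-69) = ((0 1 10 9 5 7 4))^(-69) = (0 1 10 9 5 7 4)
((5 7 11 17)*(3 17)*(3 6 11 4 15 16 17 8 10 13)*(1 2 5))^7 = (1 17 16 15 4 7 5 2)(3 13 10 8)(6 11) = ((1 2 5 7 4 15 16 17)(3 8 10 13)(6 11))^7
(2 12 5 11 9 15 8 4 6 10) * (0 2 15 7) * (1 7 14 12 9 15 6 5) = [2, 7, 9, 3, 5, 11, 10, 0, 4, 14, 6, 15, 1, 13, 12, 8] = (0 2 9 14 12 1 7)(4 5 11 15 8)(6 10)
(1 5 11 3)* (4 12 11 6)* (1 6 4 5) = [0, 1, 2, 6, 12, 4, 5, 7, 8, 9, 10, 3, 11] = (3 6 5 4 12 11)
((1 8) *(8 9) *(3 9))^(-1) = (1 8 9 3)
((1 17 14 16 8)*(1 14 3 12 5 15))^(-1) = (1 15 5 12 3 17)(8 16 14)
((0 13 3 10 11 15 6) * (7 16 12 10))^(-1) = ((0 13 3 7 16 12 10 11 15 6))^(-1) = (0 6 15 11 10 12 16 7 3 13)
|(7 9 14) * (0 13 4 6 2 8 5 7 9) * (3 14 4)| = 11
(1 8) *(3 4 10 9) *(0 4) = [4, 8, 2, 0, 10, 5, 6, 7, 1, 3, 9] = (0 4 10 9 3)(1 8)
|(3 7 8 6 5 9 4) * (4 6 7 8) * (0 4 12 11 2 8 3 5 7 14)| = |(0 4 5 9 6 7 12 11 2 8 14)| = 11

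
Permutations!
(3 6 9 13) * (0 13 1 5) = (0 13 3 6 9 1 5) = [13, 5, 2, 6, 4, 0, 9, 7, 8, 1, 10, 11, 12, 3]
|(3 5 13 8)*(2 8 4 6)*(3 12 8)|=6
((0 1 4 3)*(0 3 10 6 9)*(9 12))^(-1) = ((0 1 4 10 6 12 9))^(-1) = (0 9 12 6 10 4 1)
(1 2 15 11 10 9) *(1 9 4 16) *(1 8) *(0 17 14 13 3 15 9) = (0 17 14 13 3 15 11 10 4 16 8 1 2 9) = [17, 2, 9, 15, 16, 5, 6, 7, 1, 0, 4, 10, 12, 3, 13, 11, 8, 14]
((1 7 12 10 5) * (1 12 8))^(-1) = (1 8 7)(5 10 12)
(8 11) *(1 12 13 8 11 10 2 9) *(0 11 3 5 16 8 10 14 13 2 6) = [11, 12, 9, 5, 4, 16, 0, 7, 14, 1, 6, 3, 2, 10, 13, 15, 8] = (0 11 3 5 16 8 14 13 10 6)(1 12 2 9)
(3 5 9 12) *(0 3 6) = (0 3 5 9 12 6) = [3, 1, 2, 5, 4, 9, 0, 7, 8, 12, 10, 11, 6]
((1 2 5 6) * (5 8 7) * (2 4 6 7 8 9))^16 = (9)(1 4 6)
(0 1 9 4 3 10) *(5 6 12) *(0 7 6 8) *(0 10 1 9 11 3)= [9, 11, 2, 1, 0, 8, 12, 6, 10, 4, 7, 3, 5]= (0 9 4)(1 11 3)(5 8 10 7 6 12)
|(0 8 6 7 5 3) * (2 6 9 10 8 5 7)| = |(0 5 3)(2 6)(8 9 10)| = 6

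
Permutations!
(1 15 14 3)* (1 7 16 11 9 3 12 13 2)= [0, 15, 1, 7, 4, 5, 6, 16, 8, 3, 10, 9, 13, 2, 12, 14, 11]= (1 15 14 12 13 2)(3 7 16 11 9)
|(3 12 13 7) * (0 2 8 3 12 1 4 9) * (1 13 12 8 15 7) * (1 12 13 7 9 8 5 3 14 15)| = 24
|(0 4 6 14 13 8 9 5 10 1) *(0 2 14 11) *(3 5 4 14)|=|(0 14 13 8 9 4 6 11)(1 2 3 5 10)|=40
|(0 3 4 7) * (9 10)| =4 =|(0 3 4 7)(9 10)|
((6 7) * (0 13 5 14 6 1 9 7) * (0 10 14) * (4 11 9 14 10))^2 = (0 5 13)(1 6 11 7 14 4 9)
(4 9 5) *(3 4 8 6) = [0, 1, 2, 4, 9, 8, 3, 7, 6, 5] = (3 4 9 5 8 6)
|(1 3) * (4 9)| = |(1 3)(4 9)| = 2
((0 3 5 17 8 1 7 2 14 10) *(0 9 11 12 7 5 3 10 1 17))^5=((0 10 9 11 12 7 2 14 1 5)(8 17))^5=(0 7)(1 11)(2 10)(5 12)(8 17)(9 14)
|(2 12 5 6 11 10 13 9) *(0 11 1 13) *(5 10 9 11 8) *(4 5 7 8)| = |(0 4 5 6 1 13 11 9 2 12 10)(7 8)| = 22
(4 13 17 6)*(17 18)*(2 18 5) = [0, 1, 18, 3, 13, 2, 4, 7, 8, 9, 10, 11, 12, 5, 14, 15, 16, 6, 17] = (2 18 17 6 4 13 5)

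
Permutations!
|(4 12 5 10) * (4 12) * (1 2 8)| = 3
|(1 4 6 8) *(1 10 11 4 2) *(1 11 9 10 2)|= |(2 11 4 6 8)(9 10)|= 10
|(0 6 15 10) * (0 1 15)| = |(0 6)(1 15 10)| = 6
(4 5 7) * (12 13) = (4 5 7)(12 13) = [0, 1, 2, 3, 5, 7, 6, 4, 8, 9, 10, 11, 13, 12]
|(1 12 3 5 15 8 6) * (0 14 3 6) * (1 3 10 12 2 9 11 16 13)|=|(0 14 10 12 6 3 5 15 8)(1 2 9 11 16 13)|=18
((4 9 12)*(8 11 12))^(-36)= ((4 9 8 11 12))^(-36)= (4 12 11 8 9)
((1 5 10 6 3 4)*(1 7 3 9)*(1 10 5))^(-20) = ((3 4 7)(6 9 10))^(-20) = (3 4 7)(6 9 10)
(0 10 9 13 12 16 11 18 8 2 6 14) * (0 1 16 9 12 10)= (1 16 11 18 8 2 6 14)(9 13 10 12)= [0, 16, 6, 3, 4, 5, 14, 7, 2, 13, 12, 18, 9, 10, 1, 15, 11, 17, 8]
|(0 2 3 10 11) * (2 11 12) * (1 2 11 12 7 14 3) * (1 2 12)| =4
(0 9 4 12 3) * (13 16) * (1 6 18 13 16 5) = (0 9 4 12 3)(1 6 18 13 5) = [9, 6, 2, 0, 12, 1, 18, 7, 8, 4, 10, 11, 3, 5, 14, 15, 16, 17, 13]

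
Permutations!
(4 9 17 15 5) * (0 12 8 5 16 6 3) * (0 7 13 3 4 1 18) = (0 12 8 5 1 18)(3 7 13)(4 9 17 15 16 6) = [12, 18, 2, 7, 9, 1, 4, 13, 5, 17, 10, 11, 8, 3, 14, 16, 6, 15, 0]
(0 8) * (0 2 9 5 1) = (0 8 2 9 5 1) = [8, 0, 9, 3, 4, 1, 6, 7, 2, 5]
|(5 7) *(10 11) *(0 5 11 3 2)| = 7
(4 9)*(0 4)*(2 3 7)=(0 4 9)(2 3 7)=[4, 1, 3, 7, 9, 5, 6, 2, 8, 0]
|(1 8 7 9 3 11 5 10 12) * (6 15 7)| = 11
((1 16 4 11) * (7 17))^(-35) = (1 16 4 11)(7 17)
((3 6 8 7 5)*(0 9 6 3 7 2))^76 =((0 9 6 8 2)(5 7))^76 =(0 9 6 8 2)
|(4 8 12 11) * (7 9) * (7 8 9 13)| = |(4 9 8 12 11)(7 13)| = 10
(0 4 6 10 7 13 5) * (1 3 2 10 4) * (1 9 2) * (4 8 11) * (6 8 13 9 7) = (0 7 9 2 10 6 13 5)(1 3)(4 8 11) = [7, 3, 10, 1, 8, 0, 13, 9, 11, 2, 6, 4, 12, 5]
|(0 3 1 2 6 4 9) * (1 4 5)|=4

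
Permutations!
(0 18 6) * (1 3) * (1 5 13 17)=(0 18 6)(1 3 5 13 17)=[18, 3, 2, 5, 4, 13, 0, 7, 8, 9, 10, 11, 12, 17, 14, 15, 16, 1, 6]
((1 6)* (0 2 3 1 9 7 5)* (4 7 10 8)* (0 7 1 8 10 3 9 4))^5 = ((10)(0 2 9 3 8)(1 6 4)(5 7))^5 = (10)(1 4 6)(5 7)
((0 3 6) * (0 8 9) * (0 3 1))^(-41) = (0 1)(3 9 8 6) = ((0 1)(3 6 8 9))^(-41)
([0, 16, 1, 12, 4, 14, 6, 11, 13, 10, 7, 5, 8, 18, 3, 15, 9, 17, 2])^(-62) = (1 3 9 8 7 18 5)(2 14 16 12 10 13 11)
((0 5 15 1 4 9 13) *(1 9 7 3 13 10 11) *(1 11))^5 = (0 1)(3 9)(4 5)(7 15)(10 13)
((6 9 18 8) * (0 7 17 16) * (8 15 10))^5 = (0 7 17 16)(6 8 10 15 18 9)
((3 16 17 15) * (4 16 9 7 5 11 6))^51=(3 9 7 5 11 6 4 16 17 15)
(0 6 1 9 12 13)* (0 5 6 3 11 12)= (0 3 11 12 13 5 6 1 9)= [3, 9, 2, 11, 4, 6, 1, 7, 8, 0, 10, 12, 13, 5]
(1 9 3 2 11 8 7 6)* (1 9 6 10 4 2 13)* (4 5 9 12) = (1 6 12 4 2 11 8 7 10 5 9 3 13) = [0, 6, 11, 13, 2, 9, 12, 10, 7, 3, 5, 8, 4, 1]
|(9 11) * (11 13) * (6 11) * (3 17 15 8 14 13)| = 9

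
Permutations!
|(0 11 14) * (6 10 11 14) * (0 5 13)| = 12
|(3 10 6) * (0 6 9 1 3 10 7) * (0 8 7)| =|(0 6 10 9 1 3)(7 8)| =6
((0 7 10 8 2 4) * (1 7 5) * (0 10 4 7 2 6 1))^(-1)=(0 5)(1 6 8 10 4 7 2)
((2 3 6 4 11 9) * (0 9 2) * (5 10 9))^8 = (2 4 3 11 6)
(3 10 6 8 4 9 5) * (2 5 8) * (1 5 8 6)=(1 5 3 10)(2 8 4 9 6)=[0, 5, 8, 10, 9, 3, 2, 7, 4, 6, 1]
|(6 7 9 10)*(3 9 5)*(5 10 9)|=6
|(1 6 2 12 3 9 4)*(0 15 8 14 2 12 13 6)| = |(0 15 8 14 2 13 6 12 3 9 4 1)| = 12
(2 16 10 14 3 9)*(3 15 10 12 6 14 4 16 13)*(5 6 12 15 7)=(2 13 3 9)(4 16 15 10)(5 6 14 7)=[0, 1, 13, 9, 16, 6, 14, 5, 8, 2, 4, 11, 12, 3, 7, 10, 15]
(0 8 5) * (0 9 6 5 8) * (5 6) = (5 9) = [0, 1, 2, 3, 4, 9, 6, 7, 8, 5]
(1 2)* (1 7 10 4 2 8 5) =(1 8 5)(2 7 10 4) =[0, 8, 7, 3, 2, 1, 6, 10, 5, 9, 4]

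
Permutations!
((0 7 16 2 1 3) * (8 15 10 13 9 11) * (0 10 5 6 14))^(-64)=((0 7 16 2 1 3 10 13 9 11 8 15 5 6 14))^(-64)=(0 15 13 2 14 8 10 16 6 11 3 7 5 9 1)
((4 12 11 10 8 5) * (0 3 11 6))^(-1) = (0 6 12 4 5 8 10 11 3)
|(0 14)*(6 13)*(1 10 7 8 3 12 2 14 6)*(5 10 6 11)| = 30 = |(0 11 5 10 7 8 3 12 2 14)(1 6 13)|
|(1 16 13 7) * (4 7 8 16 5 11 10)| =|(1 5 11 10 4 7)(8 16 13)| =6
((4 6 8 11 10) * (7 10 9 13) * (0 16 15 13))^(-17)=(0 10 9 7 11 13 8 15 6 16 4)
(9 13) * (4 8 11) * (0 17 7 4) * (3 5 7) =(0 17 3 5 7 4 8 11)(9 13) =[17, 1, 2, 5, 8, 7, 6, 4, 11, 13, 10, 0, 12, 9, 14, 15, 16, 3]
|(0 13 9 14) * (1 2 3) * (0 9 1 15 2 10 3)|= |(0 13 1 10 3 15 2)(9 14)|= 14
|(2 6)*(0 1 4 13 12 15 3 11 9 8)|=|(0 1 4 13 12 15 3 11 9 8)(2 6)|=10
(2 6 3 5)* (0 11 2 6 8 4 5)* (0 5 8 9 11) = [0, 1, 9, 5, 8, 6, 3, 7, 4, 11, 10, 2] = (2 9 11)(3 5 6)(4 8)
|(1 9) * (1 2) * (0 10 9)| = 5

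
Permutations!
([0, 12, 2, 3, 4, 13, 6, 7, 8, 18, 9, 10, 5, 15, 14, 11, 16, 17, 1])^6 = (1 10 13)(5 18 11)(9 15 12)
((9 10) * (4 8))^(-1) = ((4 8)(9 10))^(-1) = (4 8)(9 10)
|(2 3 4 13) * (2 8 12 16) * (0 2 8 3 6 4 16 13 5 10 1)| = |(0 2 6 4 5 10 1)(3 16 8 12 13)| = 35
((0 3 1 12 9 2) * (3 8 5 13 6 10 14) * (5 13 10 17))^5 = ((0 8 13 6 17 5 10 14 3 1 12 9 2))^5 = (0 5 12 13 14 2 17 1 8 10 9 6 3)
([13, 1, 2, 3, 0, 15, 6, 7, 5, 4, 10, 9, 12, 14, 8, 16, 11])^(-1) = (0 4 9 11 16 15 5 8 14 13)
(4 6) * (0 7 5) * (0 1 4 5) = (0 7)(1 4 6 5) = [7, 4, 2, 3, 6, 1, 5, 0]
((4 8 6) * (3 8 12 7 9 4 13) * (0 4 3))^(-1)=(0 13 6 8 3 9 7 12 4)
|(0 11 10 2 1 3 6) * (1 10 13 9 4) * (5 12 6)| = |(0 11 13 9 4 1 3 5 12 6)(2 10)| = 10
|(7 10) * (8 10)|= 3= |(7 8 10)|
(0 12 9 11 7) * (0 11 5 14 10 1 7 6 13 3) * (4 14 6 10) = (0 12 9 5 6 13 3)(1 7 11 10)(4 14) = [12, 7, 2, 0, 14, 6, 13, 11, 8, 5, 1, 10, 9, 3, 4]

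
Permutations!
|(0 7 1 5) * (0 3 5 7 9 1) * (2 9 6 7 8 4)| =30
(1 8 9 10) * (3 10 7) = [0, 8, 2, 10, 4, 5, 6, 3, 9, 7, 1] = (1 8 9 7 3 10)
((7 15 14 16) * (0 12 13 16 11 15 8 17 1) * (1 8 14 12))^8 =((0 1)(7 14 11 15 12 13 16)(8 17))^8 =(17)(7 14 11 15 12 13 16)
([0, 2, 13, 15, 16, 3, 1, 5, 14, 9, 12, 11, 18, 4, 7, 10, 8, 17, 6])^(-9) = (1 14 12 4 3)(2 7 18 16 15)(5 6 8 10 13)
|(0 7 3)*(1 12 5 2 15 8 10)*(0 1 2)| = 12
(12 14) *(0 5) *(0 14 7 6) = (0 5 14 12 7 6) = [5, 1, 2, 3, 4, 14, 0, 6, 8, 9, 10, 11, 7, 13, 12]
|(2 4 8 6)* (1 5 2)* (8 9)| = |(1 5 2 4 9 8 6)| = 7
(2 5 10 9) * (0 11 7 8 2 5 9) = (0 11 7 8 2 9 5 10) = [11, 1, 9, 3, 4, 10, 6, 8, 2, 5, 0, 7]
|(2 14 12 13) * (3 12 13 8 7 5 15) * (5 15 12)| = 6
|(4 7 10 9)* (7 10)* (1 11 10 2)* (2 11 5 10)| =|(1 5 10 9 4 11 2)| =7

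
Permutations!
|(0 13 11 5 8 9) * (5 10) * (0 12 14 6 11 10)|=10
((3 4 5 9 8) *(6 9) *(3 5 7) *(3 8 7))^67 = ((3 4)(5 6 9 7 8))^67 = (3 4)(5 9 8 6 7)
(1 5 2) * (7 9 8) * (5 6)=(1 6 5 2)(7 9 8)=[0, 6, 1, 3, 4, 2, 5, 9, 7, 8]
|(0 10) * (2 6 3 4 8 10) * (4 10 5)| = |(0 2 6 3 10)(4 8 5)| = 15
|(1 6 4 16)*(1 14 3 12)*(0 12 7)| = 9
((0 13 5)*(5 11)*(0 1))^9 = ((0 13 11 5 1))^9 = (0 1 5 11 13)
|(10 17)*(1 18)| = |(1 18)(10 17)| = 2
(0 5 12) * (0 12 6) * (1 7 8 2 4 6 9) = (12)(0 5 9 1 7 8 2 4 6) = [5, 7, 4, 3, 6, 9, 0, 8, 2, 1, 10, 11, 12]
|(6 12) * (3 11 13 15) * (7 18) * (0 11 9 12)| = 8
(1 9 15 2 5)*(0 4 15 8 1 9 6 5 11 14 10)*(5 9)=(0 4 15 2 11 14 10)(1 6 9 8)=[4, 6, 11, 3, 15, 5, 9, 7, 1, 8, 0, 14, 12, 13, 10, 2]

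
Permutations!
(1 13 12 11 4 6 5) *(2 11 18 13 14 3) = (1 14 3 2 11 4 6 5)(12 18 13) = [0, 14, 11, 2, 6, 1, 5, 7, 8, 9, 10, 4, 18, 12, 3, 15, 16, 17, 13]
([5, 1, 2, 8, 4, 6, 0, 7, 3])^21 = [0, 1, 2, 8, 4, 5, 6, 7, 3]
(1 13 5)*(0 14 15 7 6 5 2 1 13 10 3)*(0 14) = [0, 10, 1, 14, 4, 13, 5, 6, 8, 9, 3, 11, 12, 2, 15, 7] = (1 10 3 14 15 7 6 5 13 2)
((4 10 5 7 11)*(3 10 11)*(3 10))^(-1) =((4 11)(5 7 10))^(-1) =(4 11)(5 10 7)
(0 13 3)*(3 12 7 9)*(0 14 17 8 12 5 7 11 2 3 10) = [13, 1, 3, 14, 4, 7, 6, 9, 12, 10, 0, 2, 11, 5, 17, 15, 16, 8] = (0 13 5 7 9 10)(2 3 14 17 8 12 11)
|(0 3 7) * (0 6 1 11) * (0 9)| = |(0 3 7 6 1 11 9)| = 7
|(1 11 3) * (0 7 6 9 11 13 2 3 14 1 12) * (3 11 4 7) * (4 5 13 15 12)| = |(0 3 4 7 6 9 5 13 2 11 14 1 15 12)| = 14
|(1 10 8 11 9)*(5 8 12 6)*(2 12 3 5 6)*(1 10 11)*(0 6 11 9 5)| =18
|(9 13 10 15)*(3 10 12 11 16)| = |(3 10 15 9 13 12 11 16)| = 8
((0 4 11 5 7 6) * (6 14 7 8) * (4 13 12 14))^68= ((0 13 12 14 7 4 11 5 8 6))^68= (0 8 11 7 12)(4 14 13 6 5)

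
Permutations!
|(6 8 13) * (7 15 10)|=3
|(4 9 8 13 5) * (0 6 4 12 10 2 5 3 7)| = 8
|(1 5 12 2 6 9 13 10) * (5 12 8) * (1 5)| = |(1 12 2 6 9 13 10 5 8)| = 9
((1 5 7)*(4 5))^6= (1 5)(4 7)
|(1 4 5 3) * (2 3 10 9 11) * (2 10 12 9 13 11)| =|(1 4 5 12 9 2 3)(10 13 11)| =21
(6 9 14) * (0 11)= (0 11)(6 9 14)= [11, 1, 2, 3, 4, 5, 9, 7, 8, 14, 10, 0, 12, 13, 6]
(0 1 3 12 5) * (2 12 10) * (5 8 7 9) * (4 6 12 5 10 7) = (0 1 3 7 9 10 2 5)(4 6 12 8) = [1, 3, 5, 7, 6, 0, 12, 9, 4, 10, 2, 11, 8]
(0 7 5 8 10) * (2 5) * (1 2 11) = (0 7 11 1 2 5 8 10) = [7, 2, 5, 3, 4, 8, 6, 11, 10, 9, 0, 1]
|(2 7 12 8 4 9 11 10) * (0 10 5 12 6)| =|(0 10 2 7 6)(4 9 11 5 12 8)| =30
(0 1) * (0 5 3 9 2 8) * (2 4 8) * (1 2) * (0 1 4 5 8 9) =(0 2 4 9 5 3)(1 8) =[2, 8, 4, 0, 9, 3, 6, 7, 1, 5]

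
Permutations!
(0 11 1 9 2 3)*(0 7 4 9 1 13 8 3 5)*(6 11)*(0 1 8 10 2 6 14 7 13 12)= (0 14 7 4 9 6 11 12)(1 8 3 13 10 2 5)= [14, 8, 5, 13, 9, 1, 11, 4, 3, 6, 2, 12, 0, 10, 7]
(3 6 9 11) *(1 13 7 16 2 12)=[0, 13, 12, 6, 4, 5, 9, 16, 8, 11, 10, 3, 1, 7, 14, 15, 2]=(1 13 7 16 2 12)(3 6 9 11)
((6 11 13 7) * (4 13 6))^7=(4 13 7)(6 11)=((4 13 7)(6 11))^7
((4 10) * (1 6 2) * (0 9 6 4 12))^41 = ((0 9 6 2 1 4 10 12))^41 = (0 9 6 2 1 4 10 12)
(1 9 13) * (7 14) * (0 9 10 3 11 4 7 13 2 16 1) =(0 9 2 16 1 10 3 11 4 7 14 13) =[9, 10, 16, 11, 7, 5, 6, 14, 8, 2, 3, 4, 12, 0, 13, 15, 1]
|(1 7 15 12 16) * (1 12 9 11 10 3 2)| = |(1 7 15 9 11 10 3 2)(12 16)| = 8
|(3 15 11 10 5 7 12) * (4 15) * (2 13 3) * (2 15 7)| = 10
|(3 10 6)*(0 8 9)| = 3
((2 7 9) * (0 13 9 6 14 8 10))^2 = ((0 13 9 2 7 6 14 8 10))^2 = (0 9 7 14 10 13 2 6 8)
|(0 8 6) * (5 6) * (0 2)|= |(0 8 5 6 2)|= 5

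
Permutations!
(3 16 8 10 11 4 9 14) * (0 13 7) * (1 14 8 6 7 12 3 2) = (0 13 12 3 16 6 7)(1 14 2)(4 9 8 10 11) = [13, 14, 1, 16, 9, 5, 7, 0, 10, 8, 11, 4, 3, 12, 2, 15, 6]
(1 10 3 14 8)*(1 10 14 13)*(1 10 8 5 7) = (1 14 5 7)(3 13 10) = [0, 14, 2, 13, 4, 7, 6, 1, 8, 9, 3, 11, 12, 10, 5]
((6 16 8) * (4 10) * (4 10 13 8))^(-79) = (4 13 8 6 16)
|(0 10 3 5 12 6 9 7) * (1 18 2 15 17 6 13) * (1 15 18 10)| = 12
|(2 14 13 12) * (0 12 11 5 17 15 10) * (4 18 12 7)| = |(0 7 4 18 12 2 14 13 11 5 17 15 10)| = 13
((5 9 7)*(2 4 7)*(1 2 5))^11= ((1 2 4 7)(5 9))^11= (1 7 4 2)(5 9)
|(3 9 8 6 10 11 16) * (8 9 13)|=7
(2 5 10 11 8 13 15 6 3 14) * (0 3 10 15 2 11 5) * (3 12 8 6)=(0 12 8 13 2)(3 14 11 6 10 5 15)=[12, 1, 0, 14, 4, 15, 10, 7, 13, 9, 5, 6, 8, 2, 11, 3]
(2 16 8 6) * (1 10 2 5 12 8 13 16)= (1 10 2)(5 12 8 6)(13 16)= [0, 10, 1, 3, 4, 12, 5, 7, 6, 9, 2, 11, 8, 16, 14, 15, 13]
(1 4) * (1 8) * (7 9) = (1 4 8)(7 9) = [0, 4, 2, 3, 8, 5, 6, 9, 1, 7]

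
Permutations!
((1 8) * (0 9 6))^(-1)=(0 6 9)(1 8)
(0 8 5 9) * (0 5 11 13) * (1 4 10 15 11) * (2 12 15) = [8, 4, 12, 3, 10, 9, 6, 7, 1, 5, 2, 13, 15, 0, 14, 11] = (0 8 1 4 10 2 12 15 11 13)(5 9)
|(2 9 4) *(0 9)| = 4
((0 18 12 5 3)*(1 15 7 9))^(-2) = (0 5 18 3 12)(1 7)(9 15)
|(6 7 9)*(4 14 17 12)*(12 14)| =6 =|(4 12)(6 7 9)(14 17)|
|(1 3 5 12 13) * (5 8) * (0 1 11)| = |(0 1 3 8 5 12 13 11)| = 8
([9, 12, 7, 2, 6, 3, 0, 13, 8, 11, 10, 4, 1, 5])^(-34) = [9, 1, 7, 2, 6, 3, 0, 13, 8, 11, 10, 4, 12, 5]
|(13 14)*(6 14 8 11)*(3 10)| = 10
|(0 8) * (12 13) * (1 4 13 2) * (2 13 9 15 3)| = 6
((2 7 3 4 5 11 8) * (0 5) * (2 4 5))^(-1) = ((0 2 7 3 5 11 8 4))^(-1) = (0 4 8 11 5 3 7 2)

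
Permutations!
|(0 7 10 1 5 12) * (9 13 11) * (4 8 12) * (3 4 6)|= 30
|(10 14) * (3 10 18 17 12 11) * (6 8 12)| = |(3 10 14 18 17 6 8 12 11)| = 9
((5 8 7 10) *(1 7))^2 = ((1 7 10 5 8))^2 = (1 10 8 7 5)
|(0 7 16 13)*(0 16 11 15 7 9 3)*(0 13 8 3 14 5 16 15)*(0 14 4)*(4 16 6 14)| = 30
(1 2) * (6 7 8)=(1 2)(6 7 8)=[0, 2, 1, 3, 4, 5, 7, 8, 6]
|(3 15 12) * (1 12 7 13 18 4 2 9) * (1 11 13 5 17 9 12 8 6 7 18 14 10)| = |(1 8 6 7 5 17 9 11 13 14 10)(2 12 3 15 18 4)| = 66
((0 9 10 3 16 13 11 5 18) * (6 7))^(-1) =((0 9 10 3 16 13 11 5 18)(6 7))^(-1) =(0 18 5 11 13 16 3 10 9)(6 7)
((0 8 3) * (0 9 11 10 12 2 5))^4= ((0 8 3 9 11 10 12 2 5))^4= (0 11 5 9 2 3 12 8 10)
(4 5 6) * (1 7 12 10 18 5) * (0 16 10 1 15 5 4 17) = [16, 7, 2, 3, 15, 6, 17, 12, 8, 9, 18, 11, 1, 13, 14, 5, 10, 0, 4] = (0 16 10 18 4 15 5 6 17)(1 7 12)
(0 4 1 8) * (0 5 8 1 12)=[4, 1, 2, 3, 12, 8, 6, 7, 5, 9, 10, 11, 0]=(0 4 12)(5 8)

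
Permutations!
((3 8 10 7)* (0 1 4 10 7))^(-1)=(0 10 4 1)(3 7 8)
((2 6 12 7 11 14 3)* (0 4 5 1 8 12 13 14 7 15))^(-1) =(0 15 12 8 1 5 4)(2 3 14 13 6)(7 11)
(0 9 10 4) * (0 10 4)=(0 9 4 10)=[9, 1, 2, 3, 10, 5, 6, 7, 8, 4, 0]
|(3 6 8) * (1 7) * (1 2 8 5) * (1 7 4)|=|(1 4)(2 8 3 6 5 7)|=6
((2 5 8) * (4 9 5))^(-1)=((2 4 9 5 8))^(-1)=(2 8 5 9 4)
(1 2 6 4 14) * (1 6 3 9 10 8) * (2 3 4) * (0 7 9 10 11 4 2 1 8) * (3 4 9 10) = (0 7 10)(1 4 14 6)(9 11) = [7, 4, 2, 3, 14, 5, 1, 10, 8, 11, 0, 9, 12, 13, 6]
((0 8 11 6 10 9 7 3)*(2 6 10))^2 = (0 11 9 3 8 10 7)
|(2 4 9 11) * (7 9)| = 5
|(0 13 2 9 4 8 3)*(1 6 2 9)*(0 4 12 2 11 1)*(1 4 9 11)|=18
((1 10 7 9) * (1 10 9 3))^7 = ((1 9 10 7 3))^7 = (1 10 3 9 7)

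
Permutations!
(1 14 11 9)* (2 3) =(1 14 11 9)(2 3) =[0, 14, 3, 2, 4, 5, 6, 7, 8, 1, 10, 9, 12, 13, 11]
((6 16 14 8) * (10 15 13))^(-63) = (6 16 14 8)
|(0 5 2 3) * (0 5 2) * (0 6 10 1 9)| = 8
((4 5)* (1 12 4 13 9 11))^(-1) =((1 12 4 5 13 9 11))^(-1) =(1 11 9 13 5 4 12)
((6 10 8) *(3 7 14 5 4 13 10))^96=(3 10 5)(4 7 8)(6 13 14)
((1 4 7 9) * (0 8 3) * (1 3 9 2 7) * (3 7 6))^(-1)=((0 8 9 7 2 6 3)(1 4))^(-1)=(0 3 6 2 7 9 8)(1 4)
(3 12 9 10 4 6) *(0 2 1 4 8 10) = (0 2 1 4 6 3 12 9)(8 10) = [2, 4, 1, 12, 6, 5, 3, 7, 10, 0, 8, 11, 9]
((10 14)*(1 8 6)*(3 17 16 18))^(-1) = ((1 8 6)(3 17 16 18)(10 14))^(-1) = (1 6 8)(3 18 16 17)(10 14)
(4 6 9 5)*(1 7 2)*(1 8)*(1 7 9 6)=(1 9 5 4)(2 8 7)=[0, 9, 8, 3, 1, 4, 6, 2, 7, 5]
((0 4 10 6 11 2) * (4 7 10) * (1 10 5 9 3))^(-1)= ((0 7 5 9 3 1 10 6 11 2))^(-1)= (0 2 11 6 10 1 3 9 5 7)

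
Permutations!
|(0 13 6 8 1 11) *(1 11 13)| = 6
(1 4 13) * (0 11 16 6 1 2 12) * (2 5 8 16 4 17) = (0 11 4 13 5 8 16 6 1 17 2 12) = [11, 17, 12, 3, 13, 8, 1, 7, 16, 9, 10, 4, 0, 5, 14, 15, 6, 2]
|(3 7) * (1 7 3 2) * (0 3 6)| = 3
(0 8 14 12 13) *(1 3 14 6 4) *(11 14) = (0 8 6 4 1 3 11 14 12 13) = [8, 3, 2, 11, 1, 5, 4, 7, 6, 9, 10, 14, 13, 0, 12]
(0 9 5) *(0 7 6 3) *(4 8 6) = (0 9 5 7 4 8 6 3) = [9, 1, 2, 0, 8, 7, 3, 4, 6, 5]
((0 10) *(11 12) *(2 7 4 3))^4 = ((0 10)(2 7 4 3)(11 12))^4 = (12)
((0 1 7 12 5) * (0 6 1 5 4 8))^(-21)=(0 1 4 5 7 8 6 12)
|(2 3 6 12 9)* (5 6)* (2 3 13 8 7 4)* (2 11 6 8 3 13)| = 10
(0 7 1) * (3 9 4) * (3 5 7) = (0 3 9 4 5 7 1) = [3, 0, 2, 9, 5, 7, 6, 1, 8, 4]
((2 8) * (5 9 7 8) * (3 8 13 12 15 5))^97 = (2 3 8)(5 9 7 13 12 15)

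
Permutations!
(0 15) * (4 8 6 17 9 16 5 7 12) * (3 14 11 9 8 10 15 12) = (0 12 4 10 15)(3 14 11 9 16 5 7)(6 17 8) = [12, 1, 2, 14, 10, 7, 17, 3, 6, 16, 15, 9, 4, 13, 11, 0, 5, 8]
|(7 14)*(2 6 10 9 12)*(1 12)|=6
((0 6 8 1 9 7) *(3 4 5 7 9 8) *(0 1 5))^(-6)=(9)(0 3)(1 5)(4 6)(7 8)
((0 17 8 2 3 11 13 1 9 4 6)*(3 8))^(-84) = (0 9 11)(1 3 6)(4 13 17)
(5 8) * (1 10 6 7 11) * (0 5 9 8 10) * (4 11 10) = [5, 0, 2, 3, 11, 4, 7, 10, 9, 8, 6, 1] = (0 5 4 11 1)(6 7 10)(8 9)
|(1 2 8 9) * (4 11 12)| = |(1 2 8 9)(4 11 12)| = 12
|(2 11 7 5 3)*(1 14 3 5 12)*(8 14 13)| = |(1 13 8 14 3 2 11 7 12)| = 9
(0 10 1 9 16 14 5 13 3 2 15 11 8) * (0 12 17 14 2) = (0 10 1 9 16 2 15 11 8 12 17 14 5 13 3) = [10, 9, 15, 0, 4, 13, 6, 7, 12, 16, 1, 8, 17, 3, 5, 11, 2, 14]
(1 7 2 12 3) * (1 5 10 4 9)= (1 7 2 12 3 5 10 4 9)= [0, 7, 12, 5, 9, 10, 6, 2, 8, 1, 4, 11, 3]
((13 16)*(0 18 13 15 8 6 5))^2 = (0 13 15 6)(5 18 16 8)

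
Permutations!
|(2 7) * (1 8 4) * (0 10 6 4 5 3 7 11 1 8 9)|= 12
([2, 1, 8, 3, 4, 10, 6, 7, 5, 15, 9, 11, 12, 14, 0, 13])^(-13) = [9, 1, 15, 3, 4, 14, 6, 7, 13, 2, 0, 11, 12, 5, 10, 8]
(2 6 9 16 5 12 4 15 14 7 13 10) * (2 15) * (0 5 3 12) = (0 5)(2 6 9 16 3 12 4)(7 13 10 15 14) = [5, 1, 6, 12, 2, 0, 9, 13, 8, 16, 15, 11, 4, 10, 7, 14, 3]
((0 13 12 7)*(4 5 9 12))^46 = ((0 13 4 5 9 12 7))^46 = (0 9 13 12 4 7 5)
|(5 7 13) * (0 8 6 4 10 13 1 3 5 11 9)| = 8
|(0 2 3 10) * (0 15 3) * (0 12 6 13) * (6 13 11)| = 12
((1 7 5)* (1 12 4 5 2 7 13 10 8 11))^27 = (1 10 11 13 8)(2 7)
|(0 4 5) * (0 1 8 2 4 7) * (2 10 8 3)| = |(0 7)(1 3 2 4 5)(8 10)| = 10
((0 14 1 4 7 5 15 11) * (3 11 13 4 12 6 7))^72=((0 14 1 12 6 7 5 15 13 4 3 11))^72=(15)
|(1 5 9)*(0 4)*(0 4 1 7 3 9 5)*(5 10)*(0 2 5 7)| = |(0 1 2 5 10 7 3 9)| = 8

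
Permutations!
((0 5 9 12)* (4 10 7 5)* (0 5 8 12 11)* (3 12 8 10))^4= ((0 4 3 12 5 9 11)(7 10))^4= (0 5 4 9 3 11 12)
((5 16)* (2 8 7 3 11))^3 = ((2 8 7 3 11)(5 16))^3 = (2 3 8 11 7)(5 16)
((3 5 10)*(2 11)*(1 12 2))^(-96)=(12)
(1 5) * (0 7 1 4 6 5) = [7, 0, 2, 3, 6, 4, 5, 1] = (0 7 1)(4 6 5)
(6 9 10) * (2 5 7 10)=(2 5 7 10 6 9)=[0, 1, 5, 3, 4, 7, 9, 10, 8, 2, 6]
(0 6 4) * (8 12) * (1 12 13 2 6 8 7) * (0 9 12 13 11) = (0 8 11)(1 13 2 6 4 9 12 7) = [8, 13, 6, 3, 9, 5, 4, 1, 11, 12, 10, 0, 7, 2]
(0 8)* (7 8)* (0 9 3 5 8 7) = [0, 1, 2, 5, 4, 8, 6, 7, 9, 3] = (3 5 8 9)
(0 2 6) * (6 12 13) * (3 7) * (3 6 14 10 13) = (0 2 12 3 7 6)(10 13 14) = [2, 1, 12, 7, 4, 5, 0, 6, 8, 9, 13, 11, 3, 14, 10]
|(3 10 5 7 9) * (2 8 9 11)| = 8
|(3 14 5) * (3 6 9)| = 5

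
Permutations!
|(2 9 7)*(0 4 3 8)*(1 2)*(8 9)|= 8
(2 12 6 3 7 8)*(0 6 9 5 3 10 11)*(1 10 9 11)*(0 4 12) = (0 6 9 5 3 7 8 2)(1 10)(4 12 11) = [6, 10, 0, 7, 12, 3, 9, 8, 2, 5, 1, 4, 11]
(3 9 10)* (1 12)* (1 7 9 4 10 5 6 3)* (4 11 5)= (1 12 7 9 4 10)(3 11 5 6)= [0, 12, 2, 11, 10, 6, 3, 9, 8, 4, 1, 5, 7]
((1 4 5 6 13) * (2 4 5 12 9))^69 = ((1 5 6 13)(2 4 12 9))^69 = (1 5 6 13)(2 4 12 9)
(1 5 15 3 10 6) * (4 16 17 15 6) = (1 5 6)(3 10 4 16 17 15) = [0, 5, 2, 10, 16, 6, 1, 7, 8, 9, 4, 11, 12, 13, 14, 3, 17, 15]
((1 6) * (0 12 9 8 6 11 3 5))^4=((0 12 9 8 6 1 11 3 5))^4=(0 6 5 8 3 9 11 12 1)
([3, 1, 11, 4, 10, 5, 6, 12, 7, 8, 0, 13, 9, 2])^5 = [3, 1, 13, 4, 10, 5, 6, 12, 7, 8, 0, 2, 9, 11]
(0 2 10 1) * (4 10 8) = (0 2 8 4 10 1) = [2, 0, 8, 3, 10, 5, 6, 7, 4, 9, 1]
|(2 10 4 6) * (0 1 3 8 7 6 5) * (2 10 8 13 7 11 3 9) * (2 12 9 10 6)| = 30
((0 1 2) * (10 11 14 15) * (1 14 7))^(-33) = ((0 14 15 10 11 7 1 2))^(-33) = (0 2 1 7 11 10 15 14)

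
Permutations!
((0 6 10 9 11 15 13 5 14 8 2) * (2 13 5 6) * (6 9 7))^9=(0 2)(5 8 9 15 14 13 11)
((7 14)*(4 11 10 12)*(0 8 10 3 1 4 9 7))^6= (0 14 7 9 12 10 8)(1 11)(3 4)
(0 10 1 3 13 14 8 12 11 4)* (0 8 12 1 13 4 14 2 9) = (0 10 13 2 9)(1 3 4 8)(11 14 12) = [10, 3, 9, 4, 8, 5, 6, 7, 1, 0, 13, 14, 11, 2, 12]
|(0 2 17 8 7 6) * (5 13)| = 6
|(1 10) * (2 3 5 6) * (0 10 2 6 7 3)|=12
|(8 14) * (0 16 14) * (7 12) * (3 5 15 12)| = |(0 16 14 8)(3 5 15 12 7)| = 20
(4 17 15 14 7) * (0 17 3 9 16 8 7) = (0 17 15 14)(3 9 16 8 7 4) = [17, 1, 2, 9, 3, 5, 6, 4, 7, 16, 10, 11, 12, 13, 0, 14, 8, 15]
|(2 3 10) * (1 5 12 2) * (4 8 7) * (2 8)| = |(1 5 12 8 7 4 2 3 10)| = 9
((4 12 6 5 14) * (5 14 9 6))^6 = ((4 12 5 9 6 14))^6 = (14)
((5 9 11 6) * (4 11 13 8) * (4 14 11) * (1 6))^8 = (14)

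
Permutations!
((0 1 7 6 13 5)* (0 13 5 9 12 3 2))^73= ((0 1 7 6 5 13 9 12 3 2))^73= (0 6 9 2 7 13 3 1 5 12)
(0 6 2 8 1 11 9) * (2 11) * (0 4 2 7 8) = (0 6 11 9 4 2)(1 7 8) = [6, 7, 0, 3, 2, 5, 11, 8, 1, 4, 10, 9]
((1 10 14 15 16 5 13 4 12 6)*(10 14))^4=((1 14 15 16 5 13 4 12 6))^4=(1 5 6 16 12 15 4 14 13)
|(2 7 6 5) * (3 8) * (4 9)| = 4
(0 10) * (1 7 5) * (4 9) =(0 10)(1 7 5)(4 9) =[10, 7, 2, 3, 9, 1, 6, 5, 8, 4, 0]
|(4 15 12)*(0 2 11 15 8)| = |(0 2 11 15 12 4 8)| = 7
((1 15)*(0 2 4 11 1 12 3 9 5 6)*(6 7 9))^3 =((0 2 4 11 1 15 12 3 6)(5 7 9))^3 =(0 11 12)(1 3 2)(4 15 6)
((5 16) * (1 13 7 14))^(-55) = (1 13 7 14)(5 16)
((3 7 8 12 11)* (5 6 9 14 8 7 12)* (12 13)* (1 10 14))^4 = ((1 10 14 8 5 6 9)(3 13 12 11))^4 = (1 5 10 6 14 9 8)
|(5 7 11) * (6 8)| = 6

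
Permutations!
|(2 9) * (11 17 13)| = |(2 9)(11 17 13)| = 6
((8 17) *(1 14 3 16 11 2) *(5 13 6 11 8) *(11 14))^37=((1 11 2)(3 16 8 17 5 13 6 14))^37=(1 11 2)(3 13 8 14 5 16 6 17)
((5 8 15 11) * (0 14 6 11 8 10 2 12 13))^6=(15)(0 2 11)(5 14 12)(6 13 10)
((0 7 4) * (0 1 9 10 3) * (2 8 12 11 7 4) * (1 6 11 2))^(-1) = ((0 4 6 11 7 1 9 10 3)(2 8 12))^(-1) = (0 3 10 9 1 7 11 6 4)(2 12 8)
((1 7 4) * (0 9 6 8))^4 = (9)(1 7 4)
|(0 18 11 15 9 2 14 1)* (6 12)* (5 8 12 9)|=|(0 18 11 15 5 8 12 6 9 2 14 1)|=12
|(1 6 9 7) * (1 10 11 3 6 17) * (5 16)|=|(1 17)(3 6 9 7 10 11)(5 16)|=6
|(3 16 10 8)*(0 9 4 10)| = 7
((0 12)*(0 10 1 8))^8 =((0 12 10 1 8))^8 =(0 1 12 8 10)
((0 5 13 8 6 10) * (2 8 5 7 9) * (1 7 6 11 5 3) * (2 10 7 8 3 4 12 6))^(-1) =(0 10 9 7 6 12 4 13 5 11 8 1 3 2)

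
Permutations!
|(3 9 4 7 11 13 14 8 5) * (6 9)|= |(3 6 9 4 7 11 13 14 8 5)|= 10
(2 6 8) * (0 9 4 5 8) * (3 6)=(0 9 4 5 8 2 3 6)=[9, 1, 3, 6, 5, 8, 0, 7, 2, 4]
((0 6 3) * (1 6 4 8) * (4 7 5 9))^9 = ((0 7 5 9 4 8 1 6 3))^9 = (9)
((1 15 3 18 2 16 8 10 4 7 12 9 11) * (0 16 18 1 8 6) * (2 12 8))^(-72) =((0 16 6)(1 15 3)(2 18 12 9 11)(4 7 8 10))^(-72) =(2 9 18 11 12)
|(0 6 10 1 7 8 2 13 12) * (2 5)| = |(0 6 10 1 7 8 5 2 13 12)| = 10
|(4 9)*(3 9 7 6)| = |(3 9 4 7 6)| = 5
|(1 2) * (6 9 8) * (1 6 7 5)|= 7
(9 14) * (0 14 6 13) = (0 14 9 6 13) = [14, 1, 2, 3, 4, 5, 13, 7, 8, 6, 10, 11, 12, 0, 9]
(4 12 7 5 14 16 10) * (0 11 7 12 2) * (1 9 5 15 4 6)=(0 11 7 15 4 2)(1 9 5 14 16 10 6)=[11, 9, 0, 3, 2, 14, 1, 15, 8, 5, 6, 7, 12, 13, 16, 4, 10]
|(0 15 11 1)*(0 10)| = 5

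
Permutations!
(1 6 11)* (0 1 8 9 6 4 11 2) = (0 1 4 11 8 9 6 2) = [1, 4, 0, 3, 11, 5, 2, 7, 9, 6, 10, 8]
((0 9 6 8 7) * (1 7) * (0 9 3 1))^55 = ((0 3 1 7 9 6 8))^55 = (0 8 6 9 7 1 3)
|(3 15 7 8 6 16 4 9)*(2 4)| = |(2 4 9 3 15 7 8 6 16)| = 9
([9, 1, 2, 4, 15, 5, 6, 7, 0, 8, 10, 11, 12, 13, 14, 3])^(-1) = [8, 1, 2, 15, 3, 5, 6, 7, 9, 0, 10, 11, 12, 13, 14, 4]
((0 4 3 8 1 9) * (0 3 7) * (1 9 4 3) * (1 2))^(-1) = ((0 3 8 9 2 1 4 7))^(-1) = (0 7 4 1 2 9 8 3)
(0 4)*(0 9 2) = (0 4 9 2) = [4, 1, 0, 3, 9, 5, 6, 7, 8, 2]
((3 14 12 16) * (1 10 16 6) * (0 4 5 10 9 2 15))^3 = (0 10 14 1 15 5 3 6 2 4 16 12 9)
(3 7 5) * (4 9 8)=(3 7 5)(4 9 8)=[0, 1, 2, 7, 9, 3, 6, 5, 4, 8]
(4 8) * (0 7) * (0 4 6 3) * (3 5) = (0 7 4 8 6 5 3) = [7, 1, 2, 0, 8, 3, 5, 4, 6]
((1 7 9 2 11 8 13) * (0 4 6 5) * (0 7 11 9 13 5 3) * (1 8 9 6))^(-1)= (0 3 6 2 9 11 1 4)(5 8 13 7)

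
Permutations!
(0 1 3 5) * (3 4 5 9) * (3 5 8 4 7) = [1, 7, 2, 9, 8, 0, 6, 3, 4, 5] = (0 1 7 3 9 5)(4 8)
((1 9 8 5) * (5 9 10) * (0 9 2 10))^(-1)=(0 1 5 10 2 8 9)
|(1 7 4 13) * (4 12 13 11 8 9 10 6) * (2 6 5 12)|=12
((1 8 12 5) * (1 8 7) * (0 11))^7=(0 11)(1 7)(5 8 12)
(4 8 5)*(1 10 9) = [0, 10, 2, 3, 8, 4, 6, 7, 5, 1, 9] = (1 10 9)(4 8 5)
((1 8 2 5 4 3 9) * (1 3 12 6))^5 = (1 12 5 8 6 4 2)(3 9)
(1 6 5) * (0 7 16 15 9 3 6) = [7, 0, 2, 6, 4, 1, 5, 16, 8, 3, 10, 11, 12, 13, 14, 9, 15] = (0 7 16 15 9 3 6 5 1)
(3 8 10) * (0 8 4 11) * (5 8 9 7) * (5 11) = [9, 1, 2, 4, 5, 8, 6, 11, 10, 7, 3, 0] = (0 9 7 11)(3 4 5 8 10)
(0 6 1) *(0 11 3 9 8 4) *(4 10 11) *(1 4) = (0 6 4)(3 9 8 10 11) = [6, 1, 2, 9, 0, 5, 4, 7, 10, 8, 11, 3]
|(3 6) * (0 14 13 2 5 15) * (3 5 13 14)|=|(0 3 6 5 15)(2 13)|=10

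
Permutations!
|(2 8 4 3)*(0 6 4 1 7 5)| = |(0 6 4 3 2 8 1 7 5)| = 9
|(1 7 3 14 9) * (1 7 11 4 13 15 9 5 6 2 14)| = 8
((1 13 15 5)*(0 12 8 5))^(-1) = (0 15 13 1 5 8 12)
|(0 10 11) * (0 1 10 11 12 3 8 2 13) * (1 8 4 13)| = |(0 11 8 2 1 10 12 3 4 13)| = 10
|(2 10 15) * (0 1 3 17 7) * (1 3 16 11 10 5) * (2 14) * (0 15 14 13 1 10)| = |(0 3 17 7 15 13 1 16 11)(2 5 10 14)| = 36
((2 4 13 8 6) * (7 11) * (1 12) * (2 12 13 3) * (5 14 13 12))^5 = (14)(1 12)(2 3 4)(7 11)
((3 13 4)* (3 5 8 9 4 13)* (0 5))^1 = ((13)(0 5 8 9 4))^1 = (13)(0 5 8 9 4)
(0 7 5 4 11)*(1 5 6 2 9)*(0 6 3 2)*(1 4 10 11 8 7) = (0 1 5 10 11 6)(2 9 4 8 7 3) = [1, 5, 9, 2, 8, 10, 0, 3, 7, 4, 11, 6]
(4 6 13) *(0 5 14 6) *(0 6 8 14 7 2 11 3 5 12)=[12, 1, 11, 5, 6, 7, 13, 2, 14, 9, 10, 3, 0, 4, 8]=(0 12)(2 11 3 5 7)(4 6 13)(8 14)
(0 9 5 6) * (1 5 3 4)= (0 9 3 4 1 5 6)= [9, 5, 2, 4, 1, 6, 0, 7, 8, 3]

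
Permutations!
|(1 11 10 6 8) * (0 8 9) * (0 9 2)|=7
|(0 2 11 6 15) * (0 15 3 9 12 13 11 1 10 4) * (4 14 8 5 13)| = 14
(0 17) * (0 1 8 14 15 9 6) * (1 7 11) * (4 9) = (0 17 7 11 1 8 14 15 4 9 6) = [17, 8, 2, 3, 9, 5, 0, 11, 14, 6, 10, 1, 12, 13, 15, 4, 16, 7]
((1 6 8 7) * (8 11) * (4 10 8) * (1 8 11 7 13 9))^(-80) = (1 13 7)(4 10 11)(6 9 8) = ((1 6 7 8 13 9)(4 10 11))^(-80)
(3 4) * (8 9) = (3 4)(8 9) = [0, 1, 2, 4, 3, 5, 6, 7, 9, 8]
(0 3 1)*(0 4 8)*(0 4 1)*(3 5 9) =(0 5 9 3)(4 8) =[5, 1, 2, 0, 8, 9, 6, 7, 4, 3]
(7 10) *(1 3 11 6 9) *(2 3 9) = (1 9)(2 3 11 6)(7 10) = [0, 9, 3, 11, 4, 5, 2, 10, 8, 1, 7, 6]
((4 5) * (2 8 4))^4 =((2 8 4 5))^4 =(8)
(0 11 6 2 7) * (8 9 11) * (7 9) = (0 8 7)(2 9 11 6) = [8, 1, 9, 3, 4, 5, 2, 0, 7, 11, 10, 6]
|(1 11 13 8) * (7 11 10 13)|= 4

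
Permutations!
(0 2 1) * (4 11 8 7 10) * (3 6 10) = (0 2 1)(3 6 10 4 11 8 7) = [2, 0, 1, 6, 11, 5, 10, 3, 7, 9, 4, 8]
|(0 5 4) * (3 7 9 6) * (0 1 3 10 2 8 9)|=|(0 5 4 1 3 7)(2 8 9 6 10)|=30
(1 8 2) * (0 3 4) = (0 3 4)(1 8 2) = [3, 8, 1, 4, 0, 5, 6, 7, 2]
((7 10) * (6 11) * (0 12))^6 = ((0 12)(6 11)(7 10))^6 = (12)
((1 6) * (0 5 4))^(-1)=(0 4 5)(1 6)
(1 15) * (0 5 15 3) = (0 5 15 1 3) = [5, 3, 2, 0, 4, 15, 6, 7, 8, 9, 10, 11, 12, 13, 14, 1]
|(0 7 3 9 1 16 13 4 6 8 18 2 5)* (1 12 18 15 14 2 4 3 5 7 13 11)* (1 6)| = 17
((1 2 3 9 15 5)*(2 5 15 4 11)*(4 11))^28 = (15) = ((15)(1 5)(2 3 9 11))^28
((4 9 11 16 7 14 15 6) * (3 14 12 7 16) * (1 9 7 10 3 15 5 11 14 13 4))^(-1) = (16)(1 6 15 11 5 14 9)(3 10 12 7 4 13)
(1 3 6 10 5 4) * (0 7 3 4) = (0 7 3 6 10 5)(1 4) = [7, 4, 2, 6, 1, 0, 10, 3, 8, 9, 5]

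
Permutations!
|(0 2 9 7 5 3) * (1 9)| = 7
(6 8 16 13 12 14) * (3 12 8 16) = (3 12 14 6 16 13 8) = [0, 1, 2, 12, 4, 5, 16, 7, 3, 9, 10, 11, 14, 8, 6, 15, 13]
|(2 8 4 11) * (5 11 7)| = 6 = |(2 8 4 7 5 11)|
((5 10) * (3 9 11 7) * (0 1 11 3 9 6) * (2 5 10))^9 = ((0 1 11 7 9 3 6)(2 5))^9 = (0 11 9 6 1 7 3)(2 5)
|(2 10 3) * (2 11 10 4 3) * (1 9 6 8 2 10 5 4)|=|(1 9 6 8 2)(3 11 5 4)|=20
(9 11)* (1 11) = [0, 11, 2, 3, 4, 5, 6, 7, 8, 1, 10, 9] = (1 11 9)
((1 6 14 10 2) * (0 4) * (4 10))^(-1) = (0 4 14 6 1 2 10)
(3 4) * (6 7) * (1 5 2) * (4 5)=(1 4 3 5 2)(6 7)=[0, 4, 1, 5, 3, 2, 7, 6]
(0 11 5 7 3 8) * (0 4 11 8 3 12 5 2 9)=(0 8 4 11 2 9)(5 7 12)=[8, 1, 9, 3, 11, 7, 6, 12, 4, 0, 10, 2, 5]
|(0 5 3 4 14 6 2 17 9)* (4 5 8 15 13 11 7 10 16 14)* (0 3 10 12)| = |(0 8 15 13 11 7 12)(2 17 9 3 5 10 16 14 6)| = 63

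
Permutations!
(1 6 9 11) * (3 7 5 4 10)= (1 6 9 11)(3 7 5 4 10)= [0, 6, 2, 7, 10, 4, 9, 5, 8, 11, 3, 1]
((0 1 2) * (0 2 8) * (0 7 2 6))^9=(0 7)(1 2)(6 8)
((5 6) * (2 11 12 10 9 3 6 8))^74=(2 12 9 6 8 11 10 3 5)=((2 11 12 10 9 3 6 5 8))^74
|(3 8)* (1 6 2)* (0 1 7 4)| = 6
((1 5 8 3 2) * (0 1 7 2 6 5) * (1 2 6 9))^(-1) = ((0 2 7 6 5 8 3 9 1))^(-1) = (0 1 9 3 8 5 6 7 2)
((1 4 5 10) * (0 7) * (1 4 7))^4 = (0 1 7)(4 5 10)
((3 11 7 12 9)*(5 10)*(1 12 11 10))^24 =(12)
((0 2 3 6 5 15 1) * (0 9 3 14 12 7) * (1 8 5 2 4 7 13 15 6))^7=(0 4 7)(1 9 3)(2 6 5 8 15 13 12 14)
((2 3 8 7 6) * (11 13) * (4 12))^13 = (2 7 3 6 8)(4 12)(11 13)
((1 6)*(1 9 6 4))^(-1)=(1 4)(6 9)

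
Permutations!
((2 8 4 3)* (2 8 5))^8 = (3 4 8)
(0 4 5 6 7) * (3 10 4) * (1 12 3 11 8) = (0 11 8 1 12 3 10 4 5 6 7) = [11, 12, 2, 10, 5, 6, 7, 0, 1, 9, 4, 8, 3]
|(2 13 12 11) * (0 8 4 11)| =7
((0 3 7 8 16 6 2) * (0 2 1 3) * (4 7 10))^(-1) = ((1 3 10 4 7 8 16 6))^(-1) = (1 6 16 8 7 4 10 3)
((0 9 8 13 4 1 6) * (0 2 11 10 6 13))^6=((0 9 8)(1 13 4)(2 11 10 6))^6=(13)(2 10)(6 11)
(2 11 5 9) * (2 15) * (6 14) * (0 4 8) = (0 4 8)(2 11 5 9 15)(6 14) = [4, 1, 11, 3, 8, 9, 14, 7, 0, 15, 10, 5, 12, 13, 6, 2]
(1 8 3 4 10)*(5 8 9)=(1 9 5 8 3 4 10)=[0, 9, 2, 4, 10, 8, 6, 7, 3, 5, 1]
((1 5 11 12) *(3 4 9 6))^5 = (1 5 11 12)(3 4 9 6)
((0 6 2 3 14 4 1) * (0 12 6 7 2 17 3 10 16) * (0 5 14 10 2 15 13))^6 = ((0 7 15 13)(1 12 6 17 3 10 16 5 14 4))^6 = (0 15)(1 16 6 14 3)(4 10 12 5 17)(7 13)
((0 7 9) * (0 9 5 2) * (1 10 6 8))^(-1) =((0 7 5 2)(1 10 6 8))^(-1) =(0 2 5 7)(1 8 6 10)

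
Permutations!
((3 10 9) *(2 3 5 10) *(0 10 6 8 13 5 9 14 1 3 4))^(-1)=((0 10 14 1 3 2 4)(5 6 8 13))^(-1)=(0 4 2 3 1 14 10)(5 13 8 6)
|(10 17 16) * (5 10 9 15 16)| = |(5 10 17)(9 15 16)| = 3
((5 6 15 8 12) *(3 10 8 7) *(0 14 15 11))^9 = (0 6 12 10 7 14 11 5 8 3 15)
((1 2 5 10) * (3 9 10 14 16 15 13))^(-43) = ((1 2 5 14 16 15 13 3 9 10))^(-43) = (1 3 16 2 9 15 5 10 13 14)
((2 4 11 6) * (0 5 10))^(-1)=(0 10 5)(2 6 11 4)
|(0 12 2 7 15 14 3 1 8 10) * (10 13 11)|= 12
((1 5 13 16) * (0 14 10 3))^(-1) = ((0 14 10 3)(1 5 13 16))^(-1) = (0 3 10 14)(1 16 13 5)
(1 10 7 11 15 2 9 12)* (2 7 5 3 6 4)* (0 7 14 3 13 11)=(0 7)(1 10 5 13 11 15 14 3 6 4 2 9 12)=[7, 10, 9, 6, 2, 13, 4, 0, 8, 12, 5, 15, 1, 11, 3, 14]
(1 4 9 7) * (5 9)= (1 4 5 9 7)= [0, 4, 2, 3, 5, 9, 6, 1, 8, 7]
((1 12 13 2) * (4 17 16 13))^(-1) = (1 2 13 16 17 4 12)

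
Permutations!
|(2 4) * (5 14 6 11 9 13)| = 6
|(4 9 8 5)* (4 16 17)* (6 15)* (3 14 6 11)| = |(3 14 6 15 11)(4 9 8 5 16 17)| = 30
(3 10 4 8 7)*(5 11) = (3 10 4 8 7)(5 11) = [0, 1, 2, 10, 8, 11, 6, 3, 7, 9, 4, 5]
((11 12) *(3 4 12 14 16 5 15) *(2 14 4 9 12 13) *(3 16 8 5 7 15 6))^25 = (2 5 9 4 14 6 12 13 8 3 11)(7 15 16)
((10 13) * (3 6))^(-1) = ((3 6)(10 13))^(-1) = (3 6)(10 13)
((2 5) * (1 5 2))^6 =((1 5))^6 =(5)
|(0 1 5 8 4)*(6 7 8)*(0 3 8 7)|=|(0 1 5 6)(3 8 4)|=12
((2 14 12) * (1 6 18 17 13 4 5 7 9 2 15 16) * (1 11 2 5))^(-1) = ((1 6 18 17 13 4)(2 14 12 15 16 11)(5 7 9))^(-1) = (1 4 13 17 18 6)(2 11 16 15 12 14)(5 9 7)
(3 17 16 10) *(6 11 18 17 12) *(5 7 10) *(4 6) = [0, 1, 2, 12, 6, 7, 11, 10, 8, 9, 3, 18, 4, 13, 14, 15, 5, 16, 17] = (3 12 4 6 11 18 17 16 5 7 10)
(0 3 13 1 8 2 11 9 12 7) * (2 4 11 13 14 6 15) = (0 3 14 6 15 2 13 1 8 4 11 9 12 7) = [3, 8, 13, 14, 11, 5, 15, 0, 4, 12, 10, 9, 7, 1, 6, 2]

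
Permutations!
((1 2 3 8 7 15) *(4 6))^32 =(1 3 7)(2 8 15)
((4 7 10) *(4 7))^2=(10)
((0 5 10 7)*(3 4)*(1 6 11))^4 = (1 6 11)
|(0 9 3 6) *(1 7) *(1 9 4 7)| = 6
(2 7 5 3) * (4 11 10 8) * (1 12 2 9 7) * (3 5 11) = (1 12 2)(3 9 7 11 10 8 4) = [0, 12, 1, 9, 3, 5, 6, 11, 4, 7, 8, 10, 2]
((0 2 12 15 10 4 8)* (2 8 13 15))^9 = (0 8)(2 12)(4 13 15 10)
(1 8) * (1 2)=(1 8 2)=[0, 8, 1, 3, 4, 5, 6, 7, 2]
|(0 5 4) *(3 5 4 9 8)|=4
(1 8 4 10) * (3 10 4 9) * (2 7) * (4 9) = (1 8 4 9 3 10)(2 7) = [0, 8, 7, 10, 9, 5, 6, 2, 4, 3, 1]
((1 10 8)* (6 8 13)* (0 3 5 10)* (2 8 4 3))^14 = (0 8)(1 2)(3 10 6)(4 5 13)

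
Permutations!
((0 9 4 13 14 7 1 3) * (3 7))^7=(0 9 4 13 14 3)(1 7)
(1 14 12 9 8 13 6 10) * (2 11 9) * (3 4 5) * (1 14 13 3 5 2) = (1 13 6 10 14 12)(2 11 9 8 3 4) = [0, 13, 11, 4, 2, 5, 10, 7, 3, 8, 14, 9, 1, 6, 12]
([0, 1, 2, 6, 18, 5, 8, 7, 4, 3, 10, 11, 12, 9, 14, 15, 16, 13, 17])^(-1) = (3 9 13 17 18 4 8 6)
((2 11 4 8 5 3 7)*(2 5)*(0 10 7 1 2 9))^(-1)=(0 9 8 4 11 2 1 3 5 7 10)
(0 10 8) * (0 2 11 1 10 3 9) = (0 3 9)(1 10 8 2 11) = [3, 10, 11, 9, 4, 5, 6, 7, 2, 0, 8, 1]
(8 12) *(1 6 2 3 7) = (1 6 2 3 7)(8 12) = [0, 6, 3, 7, 4, 5, 2, 1, 12, 9, 10, 11, 8]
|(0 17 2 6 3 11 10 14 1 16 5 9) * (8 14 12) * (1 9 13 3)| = |(0 17 2 6 1 16 5 13 3 11 10 12 8 14 9)| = 15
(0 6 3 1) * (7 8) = (0 6 3 1)(7 8) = [6, 0, 2, 1, 4, 5, 3, 8, 7]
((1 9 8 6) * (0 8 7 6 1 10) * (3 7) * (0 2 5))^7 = (0 10 3 8 2 7 1 5 6 9)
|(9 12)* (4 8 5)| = |(4 8 5)(9 12)| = 6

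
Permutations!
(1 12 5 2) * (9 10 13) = (1 12 5 2)(9 10 13) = [0, 12, 1, 3, 4, 2, 6, 7, 8, 10, 13, 11, 5, 9]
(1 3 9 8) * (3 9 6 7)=[0, 9, 2, 6, 4, 5, 7, 3, 1, 8]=(1 9 8)(3 6 7)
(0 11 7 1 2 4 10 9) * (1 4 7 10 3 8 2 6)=(0 11 10 9)(1 6)(2 7 4 3 8)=[11, 6, 7, 8, 3, 5, 1, 4, 2, 0, 9, 10]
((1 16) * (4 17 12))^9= (17)(1 16)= ((1 16)(4 17 12))^9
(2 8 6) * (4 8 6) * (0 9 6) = (0 9 6 2)(4 8) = [9, 1, 0, 3, 8, 5, 2, 7, 4, 6]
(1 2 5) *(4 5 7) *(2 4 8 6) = (1 4 5)(2 7 8 6) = [0, 4, 7, 3, 5, 1, 2, 8, 6]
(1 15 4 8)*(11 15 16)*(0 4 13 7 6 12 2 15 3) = (0 4 8 1 16 11 3)(2 15 13 7 6 12) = [4, 16, 15, 0, 8, 5, 12, 6, 1, 9, 10, 3, 2, 7, 14, 13, 11]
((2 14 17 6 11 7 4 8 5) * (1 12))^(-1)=((1 12)(2 14 17 6 11 7 4 8 5))^(-1)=(1 12)(2 5 8 4 7 11 6 17 14)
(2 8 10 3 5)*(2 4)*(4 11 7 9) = (2 8 10 3 5 11 7 9 4) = [0, 1, 8, 5, 2, 11, 6, 9, 10, 4, 3, 7]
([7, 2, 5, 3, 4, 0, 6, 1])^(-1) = (0 5 2 1 7)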